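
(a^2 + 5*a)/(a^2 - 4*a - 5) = a*(a + 5)/(a^2 - 4*a - 5)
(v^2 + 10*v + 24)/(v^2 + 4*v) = (v + 6)/v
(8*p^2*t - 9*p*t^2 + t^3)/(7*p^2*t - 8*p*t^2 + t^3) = (8*p - t)/(7*p - t)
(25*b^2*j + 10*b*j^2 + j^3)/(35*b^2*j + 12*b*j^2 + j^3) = (5*b + j)/(7*b + j)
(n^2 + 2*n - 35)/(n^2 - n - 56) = (n - 5)/(n - 8)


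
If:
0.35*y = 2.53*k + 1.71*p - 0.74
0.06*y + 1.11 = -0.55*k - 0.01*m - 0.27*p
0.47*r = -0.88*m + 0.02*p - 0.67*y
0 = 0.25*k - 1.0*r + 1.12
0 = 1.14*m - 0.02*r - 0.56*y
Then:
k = -8.72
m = 0.33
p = 13.47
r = -1.06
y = 0.71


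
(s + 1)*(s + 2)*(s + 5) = s^3 + 8*s^2 + 17*s + 10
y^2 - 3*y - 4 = (y - 4)*(y + 1)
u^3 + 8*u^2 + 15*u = u*(u + 3)*(u + 5)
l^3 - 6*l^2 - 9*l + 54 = (l - 6)*(l - 3)*(l + 3)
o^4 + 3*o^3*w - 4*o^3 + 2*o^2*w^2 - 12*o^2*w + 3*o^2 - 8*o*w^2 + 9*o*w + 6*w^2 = (o - 3)*(o - 1)*(o + w)*(o + 2*w)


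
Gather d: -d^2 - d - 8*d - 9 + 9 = -d^2 - 9*d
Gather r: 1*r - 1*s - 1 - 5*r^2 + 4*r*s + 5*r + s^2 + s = -5*r^2 + r*(4*s + 6) + s^2 - 1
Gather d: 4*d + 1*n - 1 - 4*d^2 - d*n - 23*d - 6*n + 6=-4*d^2 + d*(-n - 19) - 5*n + 5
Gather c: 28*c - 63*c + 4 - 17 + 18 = 5 - 35*c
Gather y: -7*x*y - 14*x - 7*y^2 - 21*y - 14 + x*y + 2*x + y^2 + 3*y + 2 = -12*x - 6*y^2 + y*(-6*x - 18) - 12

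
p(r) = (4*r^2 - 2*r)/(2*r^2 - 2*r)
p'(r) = (2 - 4*r)*(4*r^2 - 2*r)/(2*r^2 - 2*r)^2 + (8*r - 2)/(2*r^2 - 2*r)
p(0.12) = 0.86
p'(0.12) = -1.29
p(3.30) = 2.43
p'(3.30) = -0.19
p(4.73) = 2.27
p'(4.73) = -0.07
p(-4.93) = 1.83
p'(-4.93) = -0.03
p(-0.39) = 1.28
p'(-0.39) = -0.52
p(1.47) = 4.13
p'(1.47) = -4.53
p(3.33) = 2.43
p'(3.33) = -0.18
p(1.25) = 6.00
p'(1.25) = -16.00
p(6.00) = 2.20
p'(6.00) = -0.04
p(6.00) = 2.20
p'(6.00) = -0.04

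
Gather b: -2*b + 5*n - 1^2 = -2*b + 5*n - 1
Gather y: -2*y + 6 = 6 - 2*y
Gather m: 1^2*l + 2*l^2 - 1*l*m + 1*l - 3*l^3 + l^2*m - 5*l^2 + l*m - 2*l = -3*l^3 + l^2*m - 3*l^2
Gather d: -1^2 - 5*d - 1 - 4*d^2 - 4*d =-4*d^2 - 9*d - 2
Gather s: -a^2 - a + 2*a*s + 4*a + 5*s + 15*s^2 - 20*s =-a^2 + 3*a + 15*s^2 + s*(2*a - 15)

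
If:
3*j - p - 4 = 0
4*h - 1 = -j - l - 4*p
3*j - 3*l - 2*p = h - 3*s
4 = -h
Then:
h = -4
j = 29/12 - s/12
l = 13*s/12 + 19/12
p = 13/4 - s/4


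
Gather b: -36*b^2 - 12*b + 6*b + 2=-36*b^2 - 6*b + 2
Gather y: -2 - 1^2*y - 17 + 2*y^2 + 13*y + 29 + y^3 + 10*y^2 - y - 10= y^3 + 12*y^2 + 11*y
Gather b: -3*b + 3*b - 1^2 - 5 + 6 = 0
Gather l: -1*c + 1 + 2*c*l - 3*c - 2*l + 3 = -4*c + l*(2*c - 2) + 4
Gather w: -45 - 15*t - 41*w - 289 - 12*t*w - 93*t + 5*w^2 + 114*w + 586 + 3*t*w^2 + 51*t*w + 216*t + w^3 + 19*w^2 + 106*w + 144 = 108*t + w^3 + w^2*(3*t + 24) + w*(39*t + 179) + 396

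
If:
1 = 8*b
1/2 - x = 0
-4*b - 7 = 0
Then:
No Solution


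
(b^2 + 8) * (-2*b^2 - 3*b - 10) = -2*b^4 - 3*b^3 - 26*b^2 - 24*b - 80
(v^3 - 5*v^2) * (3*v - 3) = 3*v^4 - 18*v^3 + 15*v^2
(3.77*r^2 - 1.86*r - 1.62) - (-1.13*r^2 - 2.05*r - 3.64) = 4.9*r^2 + 0.19*r + 2.02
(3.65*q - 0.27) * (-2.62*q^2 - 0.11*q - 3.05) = -9.563*q^3 + 0.3059*q^2 - 11.1028*q + 0.8235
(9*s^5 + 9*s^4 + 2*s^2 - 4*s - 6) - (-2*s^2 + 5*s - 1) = 9*s^5 + 9*s^4 + 4*s^2 - 9*s - 5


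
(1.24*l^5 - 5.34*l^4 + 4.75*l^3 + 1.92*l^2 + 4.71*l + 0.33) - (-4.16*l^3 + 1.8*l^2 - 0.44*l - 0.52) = 1.24*l^5 - 5.34*l^4 + 8.91*l^3 + 0.12*l^2 + 5.15*l + 0.85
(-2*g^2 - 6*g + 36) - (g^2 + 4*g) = -3*g^2 - 10*g + 36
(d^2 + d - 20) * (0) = 0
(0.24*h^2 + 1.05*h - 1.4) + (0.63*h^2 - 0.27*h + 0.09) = 0.87*h^2 + 0.78*h - 1.31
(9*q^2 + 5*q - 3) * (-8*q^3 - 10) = -72*q^5 - 40*q^4 + 24*q^3 - 90*q^2 - 50*q + 30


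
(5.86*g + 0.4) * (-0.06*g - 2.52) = -0.3516*g^2 - 14.7912*g - 1.008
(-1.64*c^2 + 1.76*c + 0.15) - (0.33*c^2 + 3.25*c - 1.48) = -1.97*c^2 - 1.49*c + 1.63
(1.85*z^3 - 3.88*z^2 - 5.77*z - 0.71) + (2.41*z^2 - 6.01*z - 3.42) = 1.85*z^3 - 1.47*z^2 - 11.78*z - 4.13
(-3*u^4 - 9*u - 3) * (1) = -3*u^4 - 9*u - 3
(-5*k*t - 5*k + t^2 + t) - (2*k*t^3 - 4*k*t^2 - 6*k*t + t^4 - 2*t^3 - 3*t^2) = -2*k*t^3 + 4*k*t^2 + k*t - 5*k - t^4 + 2*t^3 + 4*t^2 + t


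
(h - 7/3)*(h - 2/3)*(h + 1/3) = h^3 - 8*h^2/3 + 5*h/9 + 14/27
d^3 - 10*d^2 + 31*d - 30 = (d - 5)*(d - 3)*(d - 2)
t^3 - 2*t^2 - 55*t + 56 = (t - 8)*(t - 1)*(t + 7)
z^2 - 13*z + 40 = (z - 8)*(z - 5)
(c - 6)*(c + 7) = c^2 + c - 42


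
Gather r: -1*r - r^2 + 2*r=-r^2 + r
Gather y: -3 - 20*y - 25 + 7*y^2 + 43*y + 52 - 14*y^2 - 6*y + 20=-7*y^2 + 17*y + 44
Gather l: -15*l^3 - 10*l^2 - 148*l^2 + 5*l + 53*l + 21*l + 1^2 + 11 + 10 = -15*l^3 - 158*l^2 + 79*l + 22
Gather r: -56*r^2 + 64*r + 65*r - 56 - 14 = -56*r^2 + 129*r - 70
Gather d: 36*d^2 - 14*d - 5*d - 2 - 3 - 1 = 36*d^2 - 19*d - 6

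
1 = 1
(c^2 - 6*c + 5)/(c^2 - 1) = (c - 5)/(c + 1)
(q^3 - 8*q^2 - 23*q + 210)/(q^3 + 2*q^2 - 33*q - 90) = (q - 7)/(q + 3)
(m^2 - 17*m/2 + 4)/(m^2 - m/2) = (m - 8)/m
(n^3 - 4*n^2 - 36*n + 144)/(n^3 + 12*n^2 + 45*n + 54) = (n^2 - 10*n + 24)/(n^2 + 6*n + 9)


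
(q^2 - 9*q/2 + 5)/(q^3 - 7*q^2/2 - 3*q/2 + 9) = (2*q - 5)/(2*q^2 - 3*q - 9)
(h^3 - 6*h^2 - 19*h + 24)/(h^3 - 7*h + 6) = (h - 8)/(h - 2)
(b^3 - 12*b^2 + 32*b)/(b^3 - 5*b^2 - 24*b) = (b - 4)/(b + 3)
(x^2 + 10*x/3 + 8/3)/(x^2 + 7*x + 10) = (x + 4/3)/(x + 5)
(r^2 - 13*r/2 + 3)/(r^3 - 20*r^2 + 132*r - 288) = (r - 1/2)/(r^2 - 14*r + 48)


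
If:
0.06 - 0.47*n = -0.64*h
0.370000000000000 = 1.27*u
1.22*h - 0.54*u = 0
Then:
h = 0.13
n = 0.30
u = 0.29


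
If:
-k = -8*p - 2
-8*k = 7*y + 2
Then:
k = -7*y/8 - 1/4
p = -7*y/64 - 9/32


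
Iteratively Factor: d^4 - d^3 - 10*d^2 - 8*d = (d - 4)*(d^3 + 3*d^2 + 2*d) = d*(d - 4)*(d^2 + 3*d + 2) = d*(d - 4)*(d + 2)*(d + 1)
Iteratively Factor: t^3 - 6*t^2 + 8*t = (t)*(t^2 - 6*t + 8) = t*(t - 4)*(t - 2)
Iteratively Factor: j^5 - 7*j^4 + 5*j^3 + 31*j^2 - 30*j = (j + 2)*(j^4 - 9*j^3 + 23*j^2 - 15*j) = j*(j + 2)*(j^3 - 9*j^2 + 23*j - 15) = j*(j - 3)*(j + 2)*(j^2 - 6*j + 5) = j*(j - 3)*(j - 1)*(j + 2)*(j - 5)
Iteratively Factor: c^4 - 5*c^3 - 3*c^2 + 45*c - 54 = (c - 2)*(c^3 - 3*c^2 - 9*c + 27) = (c - 3)*(c - 2)*(c^2 - 9) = (c - 3)*(c - 2)*(c + 3)*(c - 3)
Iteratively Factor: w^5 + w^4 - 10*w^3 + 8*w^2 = (w + 4)*(w^4 - 3*w^3 + 2*w^2) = w*(w + 4)*(w^3 - 3*w^2 + 2*w) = w*(w - 1)*(w + 4)*(w^2 - 2*w) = w^2*(w - 1)*(w + 4)*(w - 2)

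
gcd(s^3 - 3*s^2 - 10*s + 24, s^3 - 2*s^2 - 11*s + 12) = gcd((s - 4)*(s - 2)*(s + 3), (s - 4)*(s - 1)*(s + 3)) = s^2 - s - 12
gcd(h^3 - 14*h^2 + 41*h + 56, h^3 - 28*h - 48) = 1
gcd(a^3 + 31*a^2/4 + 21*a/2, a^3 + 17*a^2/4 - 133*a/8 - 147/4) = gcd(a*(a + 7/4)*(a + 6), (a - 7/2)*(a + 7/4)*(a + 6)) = a^2 + 31*a/4 + 21/2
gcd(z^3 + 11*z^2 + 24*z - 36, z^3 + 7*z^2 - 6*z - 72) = z + 6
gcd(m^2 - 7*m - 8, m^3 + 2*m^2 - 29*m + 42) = 1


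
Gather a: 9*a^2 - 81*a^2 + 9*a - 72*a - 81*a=-72*a^2 - 144*a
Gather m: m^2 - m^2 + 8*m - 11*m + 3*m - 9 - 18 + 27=0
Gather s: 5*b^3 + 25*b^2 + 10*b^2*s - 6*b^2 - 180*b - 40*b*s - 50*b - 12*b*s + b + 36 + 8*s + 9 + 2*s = 5*b^3 + 19*b^2 - 229*b + s*(10*b^2 - 52*b + 10) + 45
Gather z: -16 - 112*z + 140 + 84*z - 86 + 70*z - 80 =42*z - 42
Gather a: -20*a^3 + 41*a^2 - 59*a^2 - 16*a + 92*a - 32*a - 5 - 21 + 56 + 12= -20*a^3 - 18*a^2 + 44*a + 42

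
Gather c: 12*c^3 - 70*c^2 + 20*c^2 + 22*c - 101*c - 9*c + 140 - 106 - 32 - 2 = 12*c^3 - 50*c^2 - 88*c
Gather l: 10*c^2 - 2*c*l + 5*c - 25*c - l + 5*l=10*c^2 - 20*c + l*(4 - 2*c)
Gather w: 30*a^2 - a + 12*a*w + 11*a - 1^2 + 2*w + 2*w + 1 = 30*a^2 + 10*a + w*(12*a + 4)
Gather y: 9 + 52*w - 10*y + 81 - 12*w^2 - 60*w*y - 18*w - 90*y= -12*w^2 + 34*w + y*(-60*w - 100) + 90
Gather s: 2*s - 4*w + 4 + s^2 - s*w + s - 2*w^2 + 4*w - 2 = s^2 + s*(3 - w) - 2*w^2 + 2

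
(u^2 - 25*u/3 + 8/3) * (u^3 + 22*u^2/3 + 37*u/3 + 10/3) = u^5 - u^4 - 415*u^3/9 - 719*u^2/9 + 46*u/9 + 80/9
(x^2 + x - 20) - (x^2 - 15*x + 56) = 16*x - 76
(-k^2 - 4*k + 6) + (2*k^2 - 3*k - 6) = k^2 - 7*k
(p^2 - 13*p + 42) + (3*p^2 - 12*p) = 4*p^2 - 25*p + 42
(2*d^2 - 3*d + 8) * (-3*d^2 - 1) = -6*d^4 + 9*d^3 - 26*d^2 + 3*d - 8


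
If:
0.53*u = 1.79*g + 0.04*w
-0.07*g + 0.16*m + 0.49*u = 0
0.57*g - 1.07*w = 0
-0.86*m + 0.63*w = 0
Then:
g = 0.00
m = 0.00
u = 0.00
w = 0.00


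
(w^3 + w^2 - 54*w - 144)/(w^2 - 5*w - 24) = w + 6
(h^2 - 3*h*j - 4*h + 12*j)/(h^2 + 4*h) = (h^2 - 3*h*j - 4*h + 12*j)/(h*(h + 4))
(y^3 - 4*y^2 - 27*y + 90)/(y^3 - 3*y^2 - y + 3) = (y^2 - y - 30)/(y^2 - 1)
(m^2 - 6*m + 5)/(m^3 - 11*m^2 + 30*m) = (m - 1)/(m*(m - 6))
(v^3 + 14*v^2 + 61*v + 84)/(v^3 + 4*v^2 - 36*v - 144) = (v^2 + 10*v + 21)/(v^2 - 36)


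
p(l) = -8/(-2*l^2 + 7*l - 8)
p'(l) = -8*(4*l - 7)/(-2*l^2 + 7*l - 8)^2 = 8*(7 - 4*l)/(2*l^2 - 7*l + 8)^2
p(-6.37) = 0.06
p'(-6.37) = 0.01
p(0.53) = 1.65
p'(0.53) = 1.66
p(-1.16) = 0.43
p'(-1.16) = 0.26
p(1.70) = 4.26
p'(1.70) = 0.45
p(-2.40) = 0.22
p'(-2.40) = 0.10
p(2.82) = 1.92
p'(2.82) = -1.97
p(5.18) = 0.31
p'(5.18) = -0.17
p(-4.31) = 0.11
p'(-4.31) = 0.03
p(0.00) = 1.00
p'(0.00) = 0.88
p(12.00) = 0.04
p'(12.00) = -0.00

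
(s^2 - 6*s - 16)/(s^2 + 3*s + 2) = (s - 8)/(s + 1)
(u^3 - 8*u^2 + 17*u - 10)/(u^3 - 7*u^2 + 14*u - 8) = (u - 5)/(u - 4)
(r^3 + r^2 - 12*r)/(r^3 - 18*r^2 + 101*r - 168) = r*(r + 4)/(r^2 - 15*r + 56)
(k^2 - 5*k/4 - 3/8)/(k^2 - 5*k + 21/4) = (4*k + 1)/(2*(2*k - 7))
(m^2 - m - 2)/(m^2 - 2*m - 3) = (m - 2)/(m - 3)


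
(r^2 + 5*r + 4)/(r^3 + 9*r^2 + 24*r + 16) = 1/(r + 4)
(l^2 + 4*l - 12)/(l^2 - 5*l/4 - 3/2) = 4*(l + 6)/(4*l + 3)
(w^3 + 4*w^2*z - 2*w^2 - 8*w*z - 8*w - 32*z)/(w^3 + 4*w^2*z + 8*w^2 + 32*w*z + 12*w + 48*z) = (w - 4)/(w + 6)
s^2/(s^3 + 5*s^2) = 1/(s + 5)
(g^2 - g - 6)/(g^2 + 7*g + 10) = (g - 3)/(g + 5)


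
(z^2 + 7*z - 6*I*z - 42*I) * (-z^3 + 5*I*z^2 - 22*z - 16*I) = -z^5 - 7*z^4 + 11*I*z^4 + 8*z^3 + 77*I*z^3 + 56*z^2 + 116*I*z^2 - 96*z + 812*I*z - 672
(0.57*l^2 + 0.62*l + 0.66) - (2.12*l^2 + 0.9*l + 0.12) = -1.55*l^2 - 0.28*l + 0.54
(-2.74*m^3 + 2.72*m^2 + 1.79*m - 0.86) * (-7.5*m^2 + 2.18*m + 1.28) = 20.55*m^5 - 26.3732*m^4 - 11.0026*m^3 + 13.8338*m^2 + 0.4164*m - 1.1008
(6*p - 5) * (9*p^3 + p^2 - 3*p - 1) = 54*p^4 - 39*p^3 - 23*p^2 + 9*p + 5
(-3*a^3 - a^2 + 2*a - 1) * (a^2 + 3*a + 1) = -3*a^5 - 10*a^4 - 4*a^3 + 4*a^2 - a - 1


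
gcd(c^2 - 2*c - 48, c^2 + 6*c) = c + 6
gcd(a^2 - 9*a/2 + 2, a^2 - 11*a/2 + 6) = a - 4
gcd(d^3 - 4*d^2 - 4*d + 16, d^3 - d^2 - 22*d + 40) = d^2 - 6*d + 8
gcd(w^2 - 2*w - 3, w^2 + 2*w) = 1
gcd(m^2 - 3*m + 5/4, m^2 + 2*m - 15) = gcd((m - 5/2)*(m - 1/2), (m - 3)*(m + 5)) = 1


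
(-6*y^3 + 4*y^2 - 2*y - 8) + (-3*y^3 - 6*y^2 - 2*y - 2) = -9*y^3 - 2*y^2 - 4*y - 10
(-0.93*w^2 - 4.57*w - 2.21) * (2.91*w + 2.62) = -2.7063*w^3 - 15.7353*w^2 - 18.4045*w - 5.7902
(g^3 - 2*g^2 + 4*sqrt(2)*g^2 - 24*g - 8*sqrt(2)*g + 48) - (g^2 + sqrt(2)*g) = g^3 - 3*g^2 + 4*sqrt(2)*g^2 - 24*g - 9*sqrt(2)*g + 48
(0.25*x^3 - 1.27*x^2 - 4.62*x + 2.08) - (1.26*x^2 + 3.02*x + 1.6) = 0.25*x^3 - 2.53*x^2 - 7.64*x + 0.48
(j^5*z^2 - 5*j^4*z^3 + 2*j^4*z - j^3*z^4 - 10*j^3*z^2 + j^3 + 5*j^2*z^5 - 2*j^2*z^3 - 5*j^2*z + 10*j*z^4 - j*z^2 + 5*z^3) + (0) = j^5*z^2 - 5*j^4*z^3 + 2*j^4*z - j^3*z^4 - 10*j^3*z^2 + j^3 + 5*j^2*z^5 - 2*j^2*z^3 - 5*j^2*z + 10*j*z^4 - j*z^2 + 5*z^3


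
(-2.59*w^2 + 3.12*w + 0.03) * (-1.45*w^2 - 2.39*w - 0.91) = 3.7555*w^4 + 1.6661*w^3 - 5.1434*w^2 - 2.9109*w - 0.0273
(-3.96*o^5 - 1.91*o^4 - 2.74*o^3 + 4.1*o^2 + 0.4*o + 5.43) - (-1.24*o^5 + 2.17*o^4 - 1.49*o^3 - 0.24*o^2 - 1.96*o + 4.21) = -2.72*o^5 - 4.08*o^4 - 1.25*o^3 + 4.34*o^2 + 2.36*o + 1.22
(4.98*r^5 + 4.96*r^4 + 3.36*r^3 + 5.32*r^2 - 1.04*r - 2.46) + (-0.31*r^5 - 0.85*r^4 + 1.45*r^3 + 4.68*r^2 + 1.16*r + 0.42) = 4.67*r^5 + 4.11*r^4 + 4.81*r^3 + 10.0*r^2 + 0.12*r - 2.04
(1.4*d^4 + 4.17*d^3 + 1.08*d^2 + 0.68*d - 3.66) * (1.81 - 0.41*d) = -0.574*d^5 + 0.8243*d^4 + 7.1049*d^3 + 1.676*d^2 + 2.7314*d - 6.6246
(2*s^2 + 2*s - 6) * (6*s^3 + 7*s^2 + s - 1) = 12*s^5 + 26*s^4 - 20*s^3 - 42*s^2 - 8*s + 6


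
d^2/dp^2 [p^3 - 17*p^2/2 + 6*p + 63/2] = 6*p - 17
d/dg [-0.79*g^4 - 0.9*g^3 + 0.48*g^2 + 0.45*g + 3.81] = -3.16*g^3 - 2.7*g^2 + 0.96*g + 0.45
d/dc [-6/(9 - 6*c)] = -4/(2*c - 3)^2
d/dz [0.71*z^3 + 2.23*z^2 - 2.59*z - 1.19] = 2.13*z^2 + 4.46*z - 2.59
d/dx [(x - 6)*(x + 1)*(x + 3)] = 3*x^2 - 4*x - 21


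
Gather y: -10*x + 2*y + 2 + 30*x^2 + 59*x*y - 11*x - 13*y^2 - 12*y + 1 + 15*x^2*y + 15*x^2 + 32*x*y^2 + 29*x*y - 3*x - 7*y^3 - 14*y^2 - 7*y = 45*x^2 - 24*x - 7*y^3 + y^2*(32*x - 27) + y*(15*x^2 + 88*x - 17) + 3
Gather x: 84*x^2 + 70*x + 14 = 84*x^2 + 70*x + 14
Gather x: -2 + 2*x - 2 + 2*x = 4*x - 4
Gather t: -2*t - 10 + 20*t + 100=18*t + 90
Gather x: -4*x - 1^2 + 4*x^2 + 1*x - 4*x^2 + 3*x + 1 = 0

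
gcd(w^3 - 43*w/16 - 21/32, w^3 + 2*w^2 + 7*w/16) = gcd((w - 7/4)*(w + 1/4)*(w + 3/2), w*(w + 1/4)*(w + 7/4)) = w + 1/4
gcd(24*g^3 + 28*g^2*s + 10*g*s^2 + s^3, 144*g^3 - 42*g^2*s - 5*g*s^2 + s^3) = 6*g + s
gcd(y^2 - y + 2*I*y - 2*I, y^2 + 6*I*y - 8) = y + 2*I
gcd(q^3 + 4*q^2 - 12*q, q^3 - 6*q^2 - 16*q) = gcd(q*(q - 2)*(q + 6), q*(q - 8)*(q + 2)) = q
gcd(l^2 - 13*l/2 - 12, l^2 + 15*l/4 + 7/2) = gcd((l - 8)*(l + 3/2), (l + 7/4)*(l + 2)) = 1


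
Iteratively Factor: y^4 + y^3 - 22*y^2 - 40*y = (y - 5)*(y^3 + 6*y^2 + 8*y) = (y - 5)*(y + 4)*(y^2 + 2*y) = y*(y - 5)*(y + 4)*(y + 2)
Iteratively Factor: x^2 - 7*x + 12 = (x - 4)*(x - 3)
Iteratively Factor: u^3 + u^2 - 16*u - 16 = (u + 4)*(u^2 - 3*u - 4) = (u - 4)*(u + 4)*(u + 1)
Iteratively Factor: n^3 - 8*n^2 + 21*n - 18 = (n - 3)*(n^2 - 5*n + 6) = (n - 3)^2*(n - 2)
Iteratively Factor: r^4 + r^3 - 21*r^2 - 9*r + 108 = (r - 3)*(r^3 + 4*r^2 - 9*r - 36) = (r - 3)^2*(r^2 + 7*r + 12) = (r - 3)^2*(r + 4)*(r + 3)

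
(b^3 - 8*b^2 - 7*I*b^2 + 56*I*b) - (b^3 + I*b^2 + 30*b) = -8*b^2 - 8*I*b^2 - 30*b + 56*I*b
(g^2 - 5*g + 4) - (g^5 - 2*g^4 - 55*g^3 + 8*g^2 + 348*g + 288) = -g^5 + 2*g^4 + 55*g^3 - 7*g^2 - 353*g - 284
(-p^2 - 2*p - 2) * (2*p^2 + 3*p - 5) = -2*p^4 - 7*p^3 - 5*p^2 + 4*p + 10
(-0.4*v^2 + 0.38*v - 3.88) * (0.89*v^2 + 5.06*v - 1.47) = -0.356*v^4 - 1.6858*v^3 - 0.9424*v^2 - 20.1914*v + 5.7036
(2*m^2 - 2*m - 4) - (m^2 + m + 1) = m^2 - 3*m - 5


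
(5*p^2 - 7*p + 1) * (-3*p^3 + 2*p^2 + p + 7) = -15*p^5 + 31*p^4 - 12*p^3 + 30*p^2 - 48*p + 7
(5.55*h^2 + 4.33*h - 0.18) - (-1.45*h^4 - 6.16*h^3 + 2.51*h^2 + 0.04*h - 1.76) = 1.45*h^4 + 6.16*h^3 + 3.04*h^2 + 4.29*h + 1.58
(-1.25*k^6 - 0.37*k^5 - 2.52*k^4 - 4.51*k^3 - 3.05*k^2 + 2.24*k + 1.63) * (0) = 0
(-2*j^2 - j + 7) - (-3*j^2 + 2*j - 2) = j^2 - 3*j + 9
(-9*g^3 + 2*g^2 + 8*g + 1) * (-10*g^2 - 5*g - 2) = 90*g^5 + 25*g^4 - 72*g^3 - 54*g^2 - 21*g - 2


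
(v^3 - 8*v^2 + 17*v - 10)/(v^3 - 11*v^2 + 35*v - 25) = (v - 2)/(v - 5)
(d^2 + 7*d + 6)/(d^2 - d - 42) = (d + 1)/(d - 7)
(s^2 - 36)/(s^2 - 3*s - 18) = (s + 6)/(s + 3)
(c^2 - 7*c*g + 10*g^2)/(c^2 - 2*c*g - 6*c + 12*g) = (c - 5*g)/(c - 6)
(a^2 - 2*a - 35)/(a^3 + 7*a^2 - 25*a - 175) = (a - 7)/(a^2 + 2*a - 35)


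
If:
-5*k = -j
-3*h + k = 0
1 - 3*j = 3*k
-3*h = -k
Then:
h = 1/54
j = 5/18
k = 1/18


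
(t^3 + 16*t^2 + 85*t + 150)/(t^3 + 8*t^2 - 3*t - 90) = (t + 5)/(t - 3)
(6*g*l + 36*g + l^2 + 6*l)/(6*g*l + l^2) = (l + 6)/l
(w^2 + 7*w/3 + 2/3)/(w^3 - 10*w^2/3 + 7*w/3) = (3*w^2 + 7*w + 2)/(w*(3*w^2 - 10*w + 7))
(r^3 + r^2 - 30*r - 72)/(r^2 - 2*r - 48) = (-r^3 - r^2 + 30*r + 72)/(-r^2 + 2*r + 48)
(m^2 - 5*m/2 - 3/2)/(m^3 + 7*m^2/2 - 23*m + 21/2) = (2*m + 1)/(2*m^2 + 13*m - 7)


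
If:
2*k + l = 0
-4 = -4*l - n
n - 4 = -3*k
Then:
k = 0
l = 0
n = 4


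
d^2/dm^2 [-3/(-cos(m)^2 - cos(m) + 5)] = 3*(-4*sin(m)^4 + 23*sin(m)^2 - 5*cos(m)/4 - 3*cos(3*m)/4 - 7)/(-sin(m)^2 + cos(m) - 4)^3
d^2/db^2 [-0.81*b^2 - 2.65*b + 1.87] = -1.62000000000000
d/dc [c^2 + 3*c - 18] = 2*c + 3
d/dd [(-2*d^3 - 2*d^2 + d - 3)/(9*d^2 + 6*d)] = (-6*d^4 - 8*d^3 - 7*d^2 + 18*d + 6)/(3*d^2*(9*d^2 + 12*d + 4))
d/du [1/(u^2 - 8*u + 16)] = 2*(4 - u)/(u^2 - 8*u + 16)^2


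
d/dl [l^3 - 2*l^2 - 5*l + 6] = 3*l^2 - 4*l - 5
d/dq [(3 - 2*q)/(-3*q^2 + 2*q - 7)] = 2*(-3*q^2 + 9*q + 4)/(9*q^4 - 12*q^3 + 46*q^2 - 28*q + 49)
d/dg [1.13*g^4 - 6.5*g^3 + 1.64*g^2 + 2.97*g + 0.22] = 4.52*g^3 - 19.5*g^2 + 3.28*g + 2.97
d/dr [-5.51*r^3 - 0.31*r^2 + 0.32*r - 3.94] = -16.53*r^2 - 0.62*r + 0.32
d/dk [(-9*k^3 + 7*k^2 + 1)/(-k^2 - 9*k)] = (9*k^4 + 162*k^3 - 63*k^2 + 2*k + 9)/(k^2*(k^2 + 18*k + 81))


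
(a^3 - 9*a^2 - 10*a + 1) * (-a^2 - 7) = -a^5 + 9*a^4 + 3*a^3 + 62*a^2 + 70*a - 7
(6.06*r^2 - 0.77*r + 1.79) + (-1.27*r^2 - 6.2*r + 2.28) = 4.79*r^2 - 6.97*r + 4.07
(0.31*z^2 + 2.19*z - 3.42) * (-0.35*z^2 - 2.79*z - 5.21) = -0.1085*z^4 - 1.6314*z^3 - 6.5282*z^2 - 1.8681*z + 17.8182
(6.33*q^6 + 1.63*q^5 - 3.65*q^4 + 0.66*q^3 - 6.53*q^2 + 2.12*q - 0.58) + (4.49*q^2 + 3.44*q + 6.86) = 6.33*q^6 + 1.63*q^5 - 3.65*q^4 + 0.66*q^3 - 2.04*q^2 + 5.56*q + 6.28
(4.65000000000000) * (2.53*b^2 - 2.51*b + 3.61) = 11.7645*b^2 - 11.6715*b + 16.7865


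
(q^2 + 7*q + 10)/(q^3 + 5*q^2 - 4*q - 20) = 1/(q - 2)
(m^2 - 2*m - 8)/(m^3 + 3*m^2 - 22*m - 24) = (m + 2)/(m^2 + 7*m + 6)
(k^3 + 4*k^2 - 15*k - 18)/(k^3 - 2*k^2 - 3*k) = (k + 6)/k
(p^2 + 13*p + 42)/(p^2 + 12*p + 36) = (p + 7)/(p + 6)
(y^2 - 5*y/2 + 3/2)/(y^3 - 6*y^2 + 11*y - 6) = (y - 3/2)/(y^2 - 5*y + 6)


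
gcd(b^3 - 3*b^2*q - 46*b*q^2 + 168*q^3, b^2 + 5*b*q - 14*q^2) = b + 7*q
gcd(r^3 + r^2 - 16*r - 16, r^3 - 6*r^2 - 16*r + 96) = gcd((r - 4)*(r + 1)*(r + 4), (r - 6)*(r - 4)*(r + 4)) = r^2 - 16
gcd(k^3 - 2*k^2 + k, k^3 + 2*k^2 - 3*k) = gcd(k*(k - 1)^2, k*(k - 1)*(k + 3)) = k^2 - k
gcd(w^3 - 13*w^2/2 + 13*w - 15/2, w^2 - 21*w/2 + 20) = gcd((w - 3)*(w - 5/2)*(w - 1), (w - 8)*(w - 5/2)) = w - 5/2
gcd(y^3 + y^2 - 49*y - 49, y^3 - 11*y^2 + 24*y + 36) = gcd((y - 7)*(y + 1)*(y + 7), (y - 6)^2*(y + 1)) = y + 1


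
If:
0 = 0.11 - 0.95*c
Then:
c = 0.12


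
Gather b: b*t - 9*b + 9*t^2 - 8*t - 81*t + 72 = b*(t - 9) + 9*t^2 - 89*t + 72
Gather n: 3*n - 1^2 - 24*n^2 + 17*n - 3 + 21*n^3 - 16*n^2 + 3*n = 21*n^3 - 40*n^2 + 23*n - 4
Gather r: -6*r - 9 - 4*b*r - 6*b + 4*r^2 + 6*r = -4*b*r - 6*b + 4*r^2 - 9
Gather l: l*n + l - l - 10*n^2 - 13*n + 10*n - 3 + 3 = l*n - 10*n^2 - 3*n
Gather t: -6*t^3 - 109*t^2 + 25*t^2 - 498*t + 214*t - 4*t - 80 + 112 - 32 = -6*t^3 - 84*t^2 - 288*t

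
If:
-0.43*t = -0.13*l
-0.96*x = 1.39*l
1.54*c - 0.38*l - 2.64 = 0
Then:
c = 1.71428571428571 - 0.170419508549005*x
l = -0.690647482014389*x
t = -0.208800401539234*x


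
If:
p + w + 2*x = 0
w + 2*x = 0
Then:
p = 0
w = -2*x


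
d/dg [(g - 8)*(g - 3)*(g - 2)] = 3*g^2 - 26*g + 46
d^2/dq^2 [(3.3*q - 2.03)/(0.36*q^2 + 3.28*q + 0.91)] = ((0.72*q + 3.28)*(1.44*q + 6.56)*(3.3*q - 2.03) - (7.128*q + 20.1864)*(0.36*q^2 + 3.28*q + 0.91))/(0.36*q^2 + 3.28*q + 0.91)^3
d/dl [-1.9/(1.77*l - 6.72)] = 3.363/(1.77*l - 6.72)^2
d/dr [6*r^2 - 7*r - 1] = 12*r - 7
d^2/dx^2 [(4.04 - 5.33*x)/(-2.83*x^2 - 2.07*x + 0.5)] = ((0.800200000000004 - 90.5034*x)*(2.83*x^2 + 2.07*x - 0.5) + (5.33*x - 4.04)*(5.66*x + 2.07)*(11.32*x + 4.14))/(2.83*x^2 + 2.07*x - 0.5)^3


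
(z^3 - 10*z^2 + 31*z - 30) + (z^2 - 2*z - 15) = z^3 - 9*z^2 + 29*z - 45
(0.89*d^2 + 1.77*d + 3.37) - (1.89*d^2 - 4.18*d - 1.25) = -1.0*d^2 + 5.95*d + 4.62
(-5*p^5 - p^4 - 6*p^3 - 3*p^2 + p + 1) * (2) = -10*p^5 - 2*p^4 - 12*p^3 - 6*p^2 + 2*p + 2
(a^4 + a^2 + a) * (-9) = -9*a^4 - 9*a^2 - 9*a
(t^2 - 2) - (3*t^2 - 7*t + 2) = -2*t^2 + 7*t - 4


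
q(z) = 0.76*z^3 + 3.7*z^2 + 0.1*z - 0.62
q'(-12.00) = 239.62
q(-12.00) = -782.30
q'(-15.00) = 402.10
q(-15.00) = -1734.62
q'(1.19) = 12.13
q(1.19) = 6.02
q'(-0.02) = -0.05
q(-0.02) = -0.62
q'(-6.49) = 48.11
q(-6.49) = -53.18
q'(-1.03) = -5.10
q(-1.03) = 2.37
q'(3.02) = 43.24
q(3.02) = 54.36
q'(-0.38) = -2.38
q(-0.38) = -0.17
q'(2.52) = 33.23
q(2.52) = 35.29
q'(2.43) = 31.55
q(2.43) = 32.38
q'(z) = 2.28*z^2 + 7.4*z + 0.1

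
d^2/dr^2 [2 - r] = 0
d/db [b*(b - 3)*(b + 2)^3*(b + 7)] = 6*b^5 + 50*b^4 + 60*b^3 - 210*b^2 - 440*b - 168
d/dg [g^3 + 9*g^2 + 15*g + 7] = 3*g^2 + 18*g + 15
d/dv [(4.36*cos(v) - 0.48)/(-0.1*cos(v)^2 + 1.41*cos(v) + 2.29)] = (-0.436*cos(v)^2 + 0.096*cos(v) - 10.6612)*sin(v)/(0.01*cos(v)^4 - 0.282*cos(v)^3 + 1.5301*cos(v)^2 + 6.4578*cos(v) + 5.2441)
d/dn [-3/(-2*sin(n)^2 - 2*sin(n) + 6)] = -3*(2*sin(n) + 1)*cos(n)/(2*(sin(n)^2 + sin(n) - 3)^2)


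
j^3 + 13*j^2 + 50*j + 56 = (j + 2)*(j + 4)*(j + 7)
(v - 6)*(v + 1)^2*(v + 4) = v^4 - 27*v^2 - 50*v - 24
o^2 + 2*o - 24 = (o - 4)*(o + 6)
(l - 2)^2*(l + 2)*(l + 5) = l^4 + 3*l^3 - 14*l^2 - 12*l + 40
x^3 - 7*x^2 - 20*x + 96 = (x - 8)*(x - 3)*(x + 4)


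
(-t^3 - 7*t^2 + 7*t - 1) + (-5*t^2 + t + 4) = -t^3 - 12*t^2 + 8*t + 3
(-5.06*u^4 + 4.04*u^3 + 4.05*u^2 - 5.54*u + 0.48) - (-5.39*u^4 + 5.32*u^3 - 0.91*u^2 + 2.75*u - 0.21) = 0.33*u^4 - 1.28*u^3 + 4.96*u^2 - 8.29*u + 0.69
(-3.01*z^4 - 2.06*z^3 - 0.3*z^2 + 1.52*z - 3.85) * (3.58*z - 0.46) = -10.7758*z^5 - 5.9902*z^4 - 0.1264*z^3 + 5.5796*z^2 - 14.4822*z + 1.771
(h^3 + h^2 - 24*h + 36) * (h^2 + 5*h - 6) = h^5 + 6*h^4 - 25*h^3 - 90*h^2 + 324*h - 216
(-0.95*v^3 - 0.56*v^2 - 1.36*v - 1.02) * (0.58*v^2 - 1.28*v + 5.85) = -0.551*v^5 + 0.8912*v^4 - 5.6295*v^3 - 2.1268*v^2 - 6.6504*v - 5.967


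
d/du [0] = 0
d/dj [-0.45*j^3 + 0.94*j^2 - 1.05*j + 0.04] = -1.35*j^2 + 1.88*j - 1.05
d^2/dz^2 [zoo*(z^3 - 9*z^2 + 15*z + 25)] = zoo*(z - 3)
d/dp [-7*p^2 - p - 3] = -14*p - 1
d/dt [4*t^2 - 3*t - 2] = 8*t - 3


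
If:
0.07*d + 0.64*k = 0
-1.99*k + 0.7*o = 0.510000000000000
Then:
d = 2.34314429289304 - 3.21608040201005*o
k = 0.351758793969849*o - 0.256281407035176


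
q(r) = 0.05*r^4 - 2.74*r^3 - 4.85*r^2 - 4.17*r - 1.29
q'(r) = 0.2*r^3 - 8.22*r^2 - 9.7*r - 4.17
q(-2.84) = 37.45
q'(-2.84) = -47.50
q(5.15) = -490.49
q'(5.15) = -244.82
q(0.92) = -11.33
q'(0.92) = -19.90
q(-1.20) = 1.57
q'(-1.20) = -4.71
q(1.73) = -36.76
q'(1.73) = -44.52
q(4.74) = -396.58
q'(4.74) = -213.53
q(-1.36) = 2.47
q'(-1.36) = -6.68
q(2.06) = -53.51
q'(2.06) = -57.29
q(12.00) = -4447.65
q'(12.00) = -958.65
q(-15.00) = 10748.76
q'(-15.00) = -2383.17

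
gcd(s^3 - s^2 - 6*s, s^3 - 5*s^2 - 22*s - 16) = s + 2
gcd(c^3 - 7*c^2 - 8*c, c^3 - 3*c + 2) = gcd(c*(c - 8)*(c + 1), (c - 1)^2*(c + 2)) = 1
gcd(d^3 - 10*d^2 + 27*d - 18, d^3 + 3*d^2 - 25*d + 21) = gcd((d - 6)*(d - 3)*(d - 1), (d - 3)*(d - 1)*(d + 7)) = d^2 - 4*d + 3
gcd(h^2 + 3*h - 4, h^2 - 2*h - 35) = 1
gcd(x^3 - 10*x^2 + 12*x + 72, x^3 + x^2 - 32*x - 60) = x^2 - 4*x - 12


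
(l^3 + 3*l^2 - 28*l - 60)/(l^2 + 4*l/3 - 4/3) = 3*(l^2 + l - 30)/(3*l - 2)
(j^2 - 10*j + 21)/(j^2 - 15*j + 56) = (j - 3)/(j - 8)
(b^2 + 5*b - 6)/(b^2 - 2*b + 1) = (b + 6)/(b - 1)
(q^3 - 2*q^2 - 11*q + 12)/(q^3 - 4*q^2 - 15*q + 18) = (q - 4)/(q - 6)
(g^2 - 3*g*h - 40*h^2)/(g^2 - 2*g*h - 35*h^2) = (g - 8*h)/(g - 7*h)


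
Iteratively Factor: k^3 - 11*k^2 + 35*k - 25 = (k - 5)*(k^2 - 6*k + 5) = (k - 5)^2*(k - 1)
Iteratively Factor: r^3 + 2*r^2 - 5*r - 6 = (r + 1)*(r^2 + r - 6) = (r + 1)*(r + 3)*(r - 2)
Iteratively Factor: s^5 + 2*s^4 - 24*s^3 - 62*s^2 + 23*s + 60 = (s + 4)*(s^4 - 2*s^3 - 16*s^2 + 2*s + 15) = (s + 1)*(s + 4)*(s^3 - 3*s^2 - 13*s + 15) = (s + 1)*(s + 3)*(s + 4)*(s^2 - 6*s + 5) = (s - 5)*(s + 1)*(s + 3)*(s + 4)*(s - 1)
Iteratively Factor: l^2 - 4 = (l - 2)*(l + 2)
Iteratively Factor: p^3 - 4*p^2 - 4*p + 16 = (p + 2)*(p^2 - 6*p + 8) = (p - 4)*(p + 2)*(p - 2)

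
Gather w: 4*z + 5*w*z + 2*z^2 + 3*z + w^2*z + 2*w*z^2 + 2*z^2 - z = w^2*z + w*(2*z^2 + 5*z) + 4*z^2 + 6*z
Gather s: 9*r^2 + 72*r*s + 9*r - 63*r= 9*r^2 + 72*r*s - 54*r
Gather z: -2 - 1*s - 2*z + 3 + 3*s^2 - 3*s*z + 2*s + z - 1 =3*s^2 + s + z*(-3*s - 1)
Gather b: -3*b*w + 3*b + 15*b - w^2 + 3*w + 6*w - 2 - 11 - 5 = b*(18 - 3*w) - w^2 + 9*w - 18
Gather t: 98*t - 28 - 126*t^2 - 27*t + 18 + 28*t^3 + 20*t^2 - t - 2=28*t^3 - 106*t^2 + 70*t - 12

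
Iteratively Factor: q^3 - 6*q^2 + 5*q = (q)*(q^2 - 6*q + 5) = q*(q - 5)*(q - 1)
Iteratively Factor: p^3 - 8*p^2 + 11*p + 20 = (p - 4)*(p^2 - 4*p - 5) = (p - 5)*(p - 4)*(p + 1)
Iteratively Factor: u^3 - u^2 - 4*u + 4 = (u + 2)*(u^2 - 3*u + 2) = (u - 2)*(u + 2)*(u - 1)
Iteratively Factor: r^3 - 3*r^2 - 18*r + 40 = (r - 5)*(r^2 + 2*r - 8) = (r - 5)*(r + 4)*(r - 2)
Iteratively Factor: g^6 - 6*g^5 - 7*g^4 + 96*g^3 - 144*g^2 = (g - 3)*(g^5 - 3*g^4 - 16*g^3 + 48*g^2) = (g - 3)^2*(g^4 - 16*g^2) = (g - 3)^2*(g + 4)*(g^3 - 4*g^2) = g*(g - 3)^2*(g + 4)*(g^2 - 4*g) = g*(g - 4)*(g - 3)^2*(g + 4)*(g)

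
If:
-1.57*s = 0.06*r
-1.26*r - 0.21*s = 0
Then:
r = 0.00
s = 0.00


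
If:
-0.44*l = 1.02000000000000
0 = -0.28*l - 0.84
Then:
No Solution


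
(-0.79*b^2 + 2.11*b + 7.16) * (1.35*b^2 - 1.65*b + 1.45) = -1.0665*b^4 + 4.152*b^3 + 5.039*b^2 - 8.7545*b + 10.382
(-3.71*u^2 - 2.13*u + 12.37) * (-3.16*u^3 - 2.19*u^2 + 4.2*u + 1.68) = 11.7236*u^5 + 14.8557*u^4 - 50.0065*u^3 - 42.2691*u^2 + 48.3756*u + 20.7816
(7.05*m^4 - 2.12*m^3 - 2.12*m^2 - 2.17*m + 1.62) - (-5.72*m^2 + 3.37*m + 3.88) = 7.05*m^4 - 2.12*m^3 + 3.6*m^2 - 5.54*m - 2.26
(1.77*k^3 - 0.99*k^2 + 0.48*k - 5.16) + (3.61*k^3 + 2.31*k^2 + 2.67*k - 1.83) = 5.38*k^3 + 1.32*k^2 + 3.15*k - 6.99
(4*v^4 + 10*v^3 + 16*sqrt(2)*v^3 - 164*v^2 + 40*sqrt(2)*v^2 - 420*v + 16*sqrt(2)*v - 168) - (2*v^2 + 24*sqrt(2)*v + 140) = 4*v^4 + 10*v^3 + 16*sqrt(2)*v^3 - 166*v^2 + 40*sqrt(2)*v^2 - 420*v - 8*sqrt(2)*v - 308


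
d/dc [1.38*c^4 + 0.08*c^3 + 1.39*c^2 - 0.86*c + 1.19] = 5.52*c^3 + 0.24*c^2 + 2.78*c - 0.86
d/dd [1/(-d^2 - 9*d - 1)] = (2*d + 9)/(d^2 + 9*d + 1)^2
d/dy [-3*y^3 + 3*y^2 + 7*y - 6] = -9*y^2 + 6*y + 7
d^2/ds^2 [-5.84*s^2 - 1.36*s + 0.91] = -11.6800000000000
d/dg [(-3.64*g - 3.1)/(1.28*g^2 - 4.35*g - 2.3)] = (4.6592*g^2 + 7.936*g - 5.113)/(1.6384*g^4 - 11.136*g^3 + 13.0345*g^2 + 20.01*g + 5.29)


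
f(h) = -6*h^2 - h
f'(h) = -12*h - 1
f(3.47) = -75.72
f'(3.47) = -42.64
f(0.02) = -0.02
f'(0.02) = -1.24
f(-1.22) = -7.71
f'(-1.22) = 13.64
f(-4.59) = -121.82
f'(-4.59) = 54.08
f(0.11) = -0.18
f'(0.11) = -2.32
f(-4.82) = -134.57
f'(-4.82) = 56.84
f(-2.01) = -22.23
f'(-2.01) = 23.12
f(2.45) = -38.46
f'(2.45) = -30.40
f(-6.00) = -210.00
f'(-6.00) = 71.00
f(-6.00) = -210.00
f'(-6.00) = 71.00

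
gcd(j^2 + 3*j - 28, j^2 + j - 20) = j - 4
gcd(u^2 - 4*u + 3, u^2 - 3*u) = u - 3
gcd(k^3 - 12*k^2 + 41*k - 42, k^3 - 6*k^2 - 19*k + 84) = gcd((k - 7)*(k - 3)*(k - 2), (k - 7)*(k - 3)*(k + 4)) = k^2 - 10*k + 21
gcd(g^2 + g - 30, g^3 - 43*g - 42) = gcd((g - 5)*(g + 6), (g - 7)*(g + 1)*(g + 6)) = g + 6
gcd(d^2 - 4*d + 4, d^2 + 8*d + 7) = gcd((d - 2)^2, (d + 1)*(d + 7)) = 1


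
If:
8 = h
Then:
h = 8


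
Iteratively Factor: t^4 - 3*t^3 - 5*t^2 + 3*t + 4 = (t + 1)*(t^3 - 4*t^2 - t + 4) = (t - 1)*(t + 1)*(t^2 - 3*t - 4) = (t - 4)*(t - 1)*(t + 1)*(t + 1)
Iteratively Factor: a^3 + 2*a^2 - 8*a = (a + 4)*(a^2 - 2*a) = a*(a + 4)*(a - 2)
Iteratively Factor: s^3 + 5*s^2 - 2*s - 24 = (s + 4)*(s^2 + s - 6) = (s + 3)*(s + 4)*(s - 2)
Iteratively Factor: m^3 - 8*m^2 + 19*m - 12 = (m - 4)*(m^2 - 4*m + 3) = (m - 4)*(m - 1)*(m - 3)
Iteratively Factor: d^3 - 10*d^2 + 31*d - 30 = (d - 5)*(d^2 - 5*d + 6) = (d - 5)*(d - 2)*(d - 3)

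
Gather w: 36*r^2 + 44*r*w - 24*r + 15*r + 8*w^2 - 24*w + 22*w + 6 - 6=36*r^2 - 9*r + 8*w^2 + w*(44*r - 2)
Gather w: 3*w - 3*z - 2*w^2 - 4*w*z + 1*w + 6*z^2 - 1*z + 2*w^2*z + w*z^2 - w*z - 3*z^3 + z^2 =w^2*(2*z - 2) + w*(z^2 - 5*z + 4) - 3*z^3 + 7*z^2 - 4*z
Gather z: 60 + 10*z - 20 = 10*z + 40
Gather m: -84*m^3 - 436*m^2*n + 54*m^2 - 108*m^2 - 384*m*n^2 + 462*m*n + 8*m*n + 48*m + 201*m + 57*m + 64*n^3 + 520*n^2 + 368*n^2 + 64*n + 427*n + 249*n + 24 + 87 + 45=-84*m^3 + m^2*(-436*n - 54) + m*(-384*n^2 + 470*n + 306) + 64*n^3 + 888*n^2 + 740*n + 156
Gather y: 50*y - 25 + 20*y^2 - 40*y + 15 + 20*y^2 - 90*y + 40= 40*y^2 - 80*y + 30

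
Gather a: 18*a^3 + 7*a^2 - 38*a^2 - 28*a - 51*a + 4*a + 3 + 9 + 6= 18*a^3 - 31*a^2 - 75*a + 18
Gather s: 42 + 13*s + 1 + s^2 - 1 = s^2 + 13*s + 42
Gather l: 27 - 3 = 24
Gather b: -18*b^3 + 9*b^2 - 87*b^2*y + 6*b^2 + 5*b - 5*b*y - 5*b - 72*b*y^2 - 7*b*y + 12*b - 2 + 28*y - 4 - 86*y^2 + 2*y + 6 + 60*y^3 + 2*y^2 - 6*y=-18*b^3 + b^2*(15 - 87*y) + b*(-72*y^2 - 12*y + 12) + 60*y^3 - 84*y^2 + 24*y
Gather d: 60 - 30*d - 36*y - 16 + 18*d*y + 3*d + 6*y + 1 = d*(18*y - 27) - 30*y + 45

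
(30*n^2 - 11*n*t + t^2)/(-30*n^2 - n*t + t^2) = (-5*n + t)/(5*n + t)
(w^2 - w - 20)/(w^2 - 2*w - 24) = (w - 5)/(w - 6)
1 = 1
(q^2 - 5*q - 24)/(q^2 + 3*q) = (q - 8)/q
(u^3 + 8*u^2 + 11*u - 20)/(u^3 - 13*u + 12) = (u + 5)/(u - 3)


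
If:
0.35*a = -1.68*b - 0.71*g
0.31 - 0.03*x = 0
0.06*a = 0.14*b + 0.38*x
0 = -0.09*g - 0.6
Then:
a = 48.46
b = -7.28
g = -6.67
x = 10.33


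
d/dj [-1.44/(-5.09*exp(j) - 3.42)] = -7.3296*exp(j)/(5.09*exp(j) + 3.42)^2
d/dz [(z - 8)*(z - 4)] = 2*z - 12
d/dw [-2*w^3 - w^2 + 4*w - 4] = -6*w^2 - 2*w + 4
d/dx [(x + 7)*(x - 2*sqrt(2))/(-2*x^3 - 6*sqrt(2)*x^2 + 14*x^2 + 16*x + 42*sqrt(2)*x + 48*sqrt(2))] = (-(x + 7)*(x - 2*sqrt(2))*(-3*x^2 - 6*sqrt(2)*x + 14*x + 8 + 21*sqrt(2)) + (2*x - 2*sqrt(2) + 7)*(-x^3 - 3*sqrt(2)*x^2 + 7*x^2 + 8*x + 21*sqrt(2)*x + 24*sqrt(2)))/(2*(-x^3 - 3*sqrt(2)*x^2 + 7*x^2 + 8*x + 21*sqrt(2)*x + 24*sqrt(2))^2)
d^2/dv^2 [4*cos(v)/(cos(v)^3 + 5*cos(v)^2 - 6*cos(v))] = 4*(-4*sin(v)^4 + 51*sin(v)^2 - 45*cos(v)/4 - 15*cos(3*v)/4 + 15)/((cos(v) - 1)^3*(cos(v) + 6)^3)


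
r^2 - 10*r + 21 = (r - 7)*(r - 3)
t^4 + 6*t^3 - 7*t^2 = t^2*(t - 1)*(t + 7)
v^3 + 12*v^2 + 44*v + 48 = (v + 2)*(v + 4)*(v + 6)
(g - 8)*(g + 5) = g^2 - 3*g - 40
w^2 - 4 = (w - 2)*(w + 2)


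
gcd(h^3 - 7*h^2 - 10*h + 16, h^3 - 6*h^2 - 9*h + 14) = h^2 + h - 2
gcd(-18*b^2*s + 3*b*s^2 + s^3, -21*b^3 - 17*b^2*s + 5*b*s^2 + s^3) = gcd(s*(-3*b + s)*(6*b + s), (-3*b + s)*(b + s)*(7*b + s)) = -3*b + s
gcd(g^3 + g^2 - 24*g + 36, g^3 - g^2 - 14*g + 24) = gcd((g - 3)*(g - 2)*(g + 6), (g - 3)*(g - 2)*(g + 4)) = g^2 - 5*g + 6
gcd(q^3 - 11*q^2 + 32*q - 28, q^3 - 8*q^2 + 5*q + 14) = q^2 - 9*q + 14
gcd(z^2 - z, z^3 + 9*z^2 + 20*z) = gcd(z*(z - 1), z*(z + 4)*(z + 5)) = z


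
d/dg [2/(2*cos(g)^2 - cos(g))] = 2*(-sin(g)/cos(g)^2 + 4*tan(g))/(2*cos(g) - 1)^2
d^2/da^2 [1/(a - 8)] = 2/(a - 8)^3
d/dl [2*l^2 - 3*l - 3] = 4*l - 3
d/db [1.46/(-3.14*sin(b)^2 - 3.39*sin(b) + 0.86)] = (9.1688*sin(b) + 4.9494)*cos(b)/(3.14*sin(b)^2 + 3.39*sin(b) - 0.86)^2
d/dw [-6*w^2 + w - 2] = 1 - 12*w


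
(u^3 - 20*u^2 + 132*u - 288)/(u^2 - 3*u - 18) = (u^2 - 14*u + 48)/(u + 3)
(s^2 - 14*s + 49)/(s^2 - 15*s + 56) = (s - 7)/(s - 8)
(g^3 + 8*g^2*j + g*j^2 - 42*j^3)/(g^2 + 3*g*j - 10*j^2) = (g^2 + 10*g*j + 21*j^2)/(g + 5*j)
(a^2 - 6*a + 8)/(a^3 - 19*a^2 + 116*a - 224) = (a - 2)/(a^2 - 15*a + 56)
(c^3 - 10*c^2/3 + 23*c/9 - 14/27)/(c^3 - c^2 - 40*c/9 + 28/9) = (c - 1/3)/(c + 2)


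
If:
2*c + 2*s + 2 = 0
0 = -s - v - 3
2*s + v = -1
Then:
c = -3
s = 2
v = -5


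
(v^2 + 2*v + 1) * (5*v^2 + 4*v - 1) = 5*v^4 + 14*v^3 + 12*v^2 + 2*v - 1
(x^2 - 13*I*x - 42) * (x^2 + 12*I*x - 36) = x^4 - I*x^3 + 78*x^2 - 36*I*x + 1512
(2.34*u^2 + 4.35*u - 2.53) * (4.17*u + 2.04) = 9.7578*u^3 + 22.9131*u^2 - 1.6761*u - 5.1612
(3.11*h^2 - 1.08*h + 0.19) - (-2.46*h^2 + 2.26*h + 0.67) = 5.57*h^2 - 3.34*h - 0.48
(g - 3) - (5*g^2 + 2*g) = -5*g^2 - g - 3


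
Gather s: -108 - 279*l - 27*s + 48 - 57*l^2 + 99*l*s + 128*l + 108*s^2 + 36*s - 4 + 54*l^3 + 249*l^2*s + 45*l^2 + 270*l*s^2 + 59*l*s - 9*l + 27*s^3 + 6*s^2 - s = 54*l^3 - 12*l^2 - 160*l + 27*s^3 + s^2*(270*l + 114) + s*(249*l^2 + 158*l + 8) - 64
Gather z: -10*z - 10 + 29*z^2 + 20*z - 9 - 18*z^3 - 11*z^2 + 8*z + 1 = -18*z^3 + 18*z^2 + 18*z - 18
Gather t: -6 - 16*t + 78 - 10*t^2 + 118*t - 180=-10*t^2 + 102*t - 108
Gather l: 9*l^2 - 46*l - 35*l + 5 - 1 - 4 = 9*l^2 - 81*l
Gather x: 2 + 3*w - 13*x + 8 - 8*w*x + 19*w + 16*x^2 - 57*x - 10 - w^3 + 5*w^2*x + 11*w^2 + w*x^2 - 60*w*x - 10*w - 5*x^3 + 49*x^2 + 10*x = -w^3 + 11*w^2 + 12*w - 5*x^3 + x^2*(w + 65) + x*(5*w^2 - 68*w - 60)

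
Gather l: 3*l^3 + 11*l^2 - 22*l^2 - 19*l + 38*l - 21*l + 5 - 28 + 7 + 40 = 3*l^3 - 11*l^2 - 2*l + 24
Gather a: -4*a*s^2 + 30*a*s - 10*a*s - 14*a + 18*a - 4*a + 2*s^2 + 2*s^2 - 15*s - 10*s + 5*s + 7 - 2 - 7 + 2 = a*(-4*s^2 + 20*s) + 4*s^2 - 20*s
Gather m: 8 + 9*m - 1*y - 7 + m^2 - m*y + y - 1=m^2 + m*(9 - y)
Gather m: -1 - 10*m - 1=-10*m - 2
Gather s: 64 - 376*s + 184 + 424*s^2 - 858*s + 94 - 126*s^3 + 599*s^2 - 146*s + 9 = -126*s^3 + 1023*s^2 - 1380*s + 351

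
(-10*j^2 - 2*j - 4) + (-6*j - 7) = -10*j^2 - 8*j - 11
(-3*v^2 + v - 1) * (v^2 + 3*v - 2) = -3*v^4 - 8*v^3 + 8*v^2 - 5*v + 2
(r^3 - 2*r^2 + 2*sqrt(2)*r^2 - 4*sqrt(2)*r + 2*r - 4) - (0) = r^3 - 2*r^2 + 2*sqrt(2)*r^2 - 4*sqrt(2)*r + 2*r - 4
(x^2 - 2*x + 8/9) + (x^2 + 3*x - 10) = 2*x^2 + x - 82/9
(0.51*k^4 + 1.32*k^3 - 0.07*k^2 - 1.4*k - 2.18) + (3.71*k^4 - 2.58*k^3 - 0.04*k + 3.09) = 4.22*k^4 - 1.26*k^3 - 0.07*k^2 - 1.44*k + 0.91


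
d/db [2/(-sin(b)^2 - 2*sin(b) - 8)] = 4*(sin(b) + 1)*cos(b)/(sin(b)^2 + 2*sin(b) + 8)^2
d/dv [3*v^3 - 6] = 9*v^2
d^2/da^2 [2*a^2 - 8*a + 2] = 4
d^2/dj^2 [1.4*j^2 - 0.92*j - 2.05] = 2.80000000000000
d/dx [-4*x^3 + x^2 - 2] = 2*x*(1 - 6*x)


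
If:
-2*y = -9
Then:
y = 9/2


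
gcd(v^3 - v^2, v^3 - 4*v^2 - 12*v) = v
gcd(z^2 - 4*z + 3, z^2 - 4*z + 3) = z^2 - 4*z + 3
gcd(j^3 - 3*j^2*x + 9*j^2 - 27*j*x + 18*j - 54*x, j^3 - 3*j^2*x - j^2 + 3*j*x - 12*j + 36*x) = -j^2 + 3*j*x - 3*j + 9*x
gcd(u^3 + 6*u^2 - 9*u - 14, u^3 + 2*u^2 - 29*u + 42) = u^2 + 5*u - 14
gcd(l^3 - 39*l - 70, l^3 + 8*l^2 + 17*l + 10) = l^2 + 7*l + 10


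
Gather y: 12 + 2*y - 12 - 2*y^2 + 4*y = -2*y^2 + 6*y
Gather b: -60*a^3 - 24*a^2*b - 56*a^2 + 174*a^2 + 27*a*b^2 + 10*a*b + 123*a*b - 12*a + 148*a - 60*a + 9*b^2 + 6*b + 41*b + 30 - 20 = -60*a^3 + 118*a^2 + 76*a + b^2*(27*a + 9) + b*(-24*a^2 + 133*a + 47) + 10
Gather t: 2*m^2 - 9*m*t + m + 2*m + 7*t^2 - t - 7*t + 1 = 2*m^2 + 3*m + 7*t^2 + t*(-9*m - 8) + 1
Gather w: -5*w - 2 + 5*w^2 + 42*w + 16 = 5*w^2 + 37*w + 14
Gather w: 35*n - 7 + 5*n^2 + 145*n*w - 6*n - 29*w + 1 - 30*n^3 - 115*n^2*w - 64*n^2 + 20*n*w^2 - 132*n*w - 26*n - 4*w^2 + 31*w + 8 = -30*n^3 - 59*n^2 + 3*n + w^2*(20*n - 4) + w*(-115*n^2 + 13*n + 2) + 2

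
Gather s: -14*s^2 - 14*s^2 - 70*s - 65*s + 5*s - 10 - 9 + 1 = -28*s^2 - 130*s - 18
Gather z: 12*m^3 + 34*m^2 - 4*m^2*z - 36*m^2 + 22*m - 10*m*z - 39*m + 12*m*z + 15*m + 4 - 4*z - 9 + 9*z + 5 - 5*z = 12*m^3 - 2*m^2 - 2*m + z*(-4*m^2 + 2*m)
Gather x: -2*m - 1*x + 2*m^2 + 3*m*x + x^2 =2*m^2 - 2*m + x^2 + x*(3*m - 1)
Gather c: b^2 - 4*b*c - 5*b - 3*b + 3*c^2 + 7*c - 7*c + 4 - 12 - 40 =b^2 - 4*b*c - 8*b + 3*c^2 - 48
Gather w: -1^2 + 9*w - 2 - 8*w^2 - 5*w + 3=-8*w^2 + 4*w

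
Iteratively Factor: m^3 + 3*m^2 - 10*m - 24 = (m + 4)*(m^2 - m - 6) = (m - 3)*(m + 4)*(m + 2)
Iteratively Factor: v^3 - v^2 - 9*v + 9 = (v - 3)*(v^2 + 2*v - 3) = (v - 3)*(v + 3)*(v - 1)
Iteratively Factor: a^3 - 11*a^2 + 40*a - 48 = (a - 4)*(a^2 - 7*a + 12) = (a - 4)*(a - 3)*(a - 4)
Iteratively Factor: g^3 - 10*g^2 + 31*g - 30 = (g - 2)*(g^2 - 8*g + 15) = (g - 3)*(g - 2)*(g - 5)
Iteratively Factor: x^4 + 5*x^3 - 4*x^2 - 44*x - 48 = (x + 2)*(x^3 + 3*x^2 - 10*x - 24) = (x - 3)*(x + 2)*(x^2 + 6*x + 8) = (x - 3)*(x + 2)^2*(x + 4)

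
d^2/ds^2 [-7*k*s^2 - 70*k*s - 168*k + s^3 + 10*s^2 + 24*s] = -14*k + 6*s + 20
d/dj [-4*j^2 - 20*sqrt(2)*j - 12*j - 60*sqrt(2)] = -8*j - 20*sqrt(2) - 12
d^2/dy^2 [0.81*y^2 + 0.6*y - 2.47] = 1.62000000000000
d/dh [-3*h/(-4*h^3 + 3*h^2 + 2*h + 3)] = 3*(-8*h^3 + 3*h^2 - 3)/(16*h^6 - 24*h^5 - 7*h^4 - 12*h^3 + 22*h^2 + 12*h + 9)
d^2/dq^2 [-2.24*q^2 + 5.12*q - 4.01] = -4.48000000000000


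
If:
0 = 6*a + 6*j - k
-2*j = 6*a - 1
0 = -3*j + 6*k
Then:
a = 11/42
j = -2/7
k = -1/7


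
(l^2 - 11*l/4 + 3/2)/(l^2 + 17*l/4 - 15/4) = (l - 2)/(l + 5)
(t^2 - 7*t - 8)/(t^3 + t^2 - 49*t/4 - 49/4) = 4*(t - 8)/(4*t^2 - 49)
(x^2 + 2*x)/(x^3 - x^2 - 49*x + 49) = x*(x + 2)/(x^3 - x^2 - 49*x + 49)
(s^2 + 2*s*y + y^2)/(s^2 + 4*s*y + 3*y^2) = (s + y)/(s + 3*y)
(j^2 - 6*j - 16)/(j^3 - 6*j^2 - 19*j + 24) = (j + 2)/(j^2 + 2*j - 3)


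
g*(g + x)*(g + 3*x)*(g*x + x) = g^4*x + 4*g^3*x^2 + g^3*x + 3*g^2*x^3 + 4*g^2*x^2 + 3*g*x^3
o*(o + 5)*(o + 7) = o^3 + 12*o^2 + 35*o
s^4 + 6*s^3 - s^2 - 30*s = s*(s - 2)*(s + 3)*(s + 5)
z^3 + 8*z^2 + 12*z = z*(z + 2)*(z + 6)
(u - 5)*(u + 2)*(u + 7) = u^3 + 4*u^2 - 31*u - 70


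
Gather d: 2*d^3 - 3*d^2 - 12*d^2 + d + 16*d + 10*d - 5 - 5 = 2*d^3 - 15*d^2 + 27*d - 10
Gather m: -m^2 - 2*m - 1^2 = -m^2 - 2*m - 1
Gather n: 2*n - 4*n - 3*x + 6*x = -2*n + 3*x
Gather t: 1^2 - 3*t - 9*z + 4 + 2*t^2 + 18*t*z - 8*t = 2*t^2 + t*(18*z - 11) - 9*z + 5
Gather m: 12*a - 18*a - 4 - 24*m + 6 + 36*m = -6*a + 12*m + 2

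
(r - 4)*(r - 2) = r^2 - 6*r + 8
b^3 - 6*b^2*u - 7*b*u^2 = b*(b - 7*u)*(b + u)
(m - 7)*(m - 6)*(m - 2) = m^3 - 15*m^2 + 68*m - 84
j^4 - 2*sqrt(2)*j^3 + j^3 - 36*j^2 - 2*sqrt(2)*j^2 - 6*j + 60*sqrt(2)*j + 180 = (j - 5)*(j + 6)*(j - 3*sqrt(2))*(j + sqrt(2))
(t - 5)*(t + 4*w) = t^2 + 4*t*w - 5*t - 20*w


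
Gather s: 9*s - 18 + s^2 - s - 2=s^2 + 8*s - 20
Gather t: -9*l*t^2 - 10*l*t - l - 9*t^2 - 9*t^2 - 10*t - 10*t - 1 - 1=-l + t^2*(-9*l - 18) + t*(-10*l - 20) - 2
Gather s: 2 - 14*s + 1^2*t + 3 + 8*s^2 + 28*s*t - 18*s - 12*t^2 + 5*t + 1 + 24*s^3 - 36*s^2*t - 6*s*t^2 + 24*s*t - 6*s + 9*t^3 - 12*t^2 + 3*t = 24*s^3 + s^2*(8 - 36*t) + s*(-6*t^2 + 52*t - 38) + 9*t^3 - 24*t^2 + 9*t + 6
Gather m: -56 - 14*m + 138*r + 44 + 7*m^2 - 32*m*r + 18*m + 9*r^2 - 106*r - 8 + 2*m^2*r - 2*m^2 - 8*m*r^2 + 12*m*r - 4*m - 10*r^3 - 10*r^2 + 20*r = m^2*(2*r + 5) + m*(-8*r^2 - 20*r) - 10*r^3 - r^2 + 52*r - 20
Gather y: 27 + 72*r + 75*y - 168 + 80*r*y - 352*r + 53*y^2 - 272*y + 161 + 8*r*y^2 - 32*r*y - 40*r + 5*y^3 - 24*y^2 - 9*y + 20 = -320*r + 5*y^3 + y^2*(8*r + 29) + y*(48*r - 206) + 40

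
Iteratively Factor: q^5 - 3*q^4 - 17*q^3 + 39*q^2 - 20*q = (q - 1)*(q^4 - 2*q^3 - 19*q^2 + 20*q) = q*(q - 1)*(q^3 - 2*q^2 - 19*q + 20) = q*(q - 1)^2*(q^2 - q - 20) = q*(q - 1)^2*(q + 4)*(q - 5)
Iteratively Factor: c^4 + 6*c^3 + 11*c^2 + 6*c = (c + 2)*(c^3 + 4*c^2 + 3*c) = (c + 1)*(c + 2)*(c^2 + 3*c) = c*(c + 1)*(c + 2)*(c + 3)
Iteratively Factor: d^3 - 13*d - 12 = (d - 4)*(d^2 + 4*d + 3) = (d - 4)*(d + 1)*(d + 3)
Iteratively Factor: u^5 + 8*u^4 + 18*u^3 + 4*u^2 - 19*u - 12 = (u + 1)*(u^4 + 7*u^3 + 11*u^2 - 7*u - 12) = (u + 1)*(u + 4)*(u^3 + 3*u^2 - u - 3) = (u + 1)*(u + 3)*(u + 4)*(u^2 - 1) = (u + 1)^2*(u + 3)*(u + 4)*(u - 1)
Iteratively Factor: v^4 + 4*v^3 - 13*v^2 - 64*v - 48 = (v + 4)*(v^3 - 13*v - 12) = (v + 3)*(v + 4)*(v^2 - 3*v - 4) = (v + 1)*(v + 3)*(v + 4)*(v - 4)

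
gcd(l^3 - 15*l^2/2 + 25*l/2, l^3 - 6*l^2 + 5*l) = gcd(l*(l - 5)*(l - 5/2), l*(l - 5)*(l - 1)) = l^2 - 5*l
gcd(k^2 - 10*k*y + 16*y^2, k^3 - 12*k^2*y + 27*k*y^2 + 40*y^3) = -k + 8*y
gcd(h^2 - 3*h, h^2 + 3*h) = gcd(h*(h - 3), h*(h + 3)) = h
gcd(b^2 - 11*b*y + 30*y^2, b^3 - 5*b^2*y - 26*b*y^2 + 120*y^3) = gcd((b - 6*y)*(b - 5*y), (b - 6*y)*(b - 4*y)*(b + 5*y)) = -b + 6*y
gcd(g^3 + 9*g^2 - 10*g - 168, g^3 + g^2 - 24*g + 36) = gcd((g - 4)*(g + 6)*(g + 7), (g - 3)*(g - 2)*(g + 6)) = g + 6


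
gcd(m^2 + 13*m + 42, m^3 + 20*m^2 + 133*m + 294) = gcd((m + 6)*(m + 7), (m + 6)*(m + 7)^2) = m^2 + 13*m + 42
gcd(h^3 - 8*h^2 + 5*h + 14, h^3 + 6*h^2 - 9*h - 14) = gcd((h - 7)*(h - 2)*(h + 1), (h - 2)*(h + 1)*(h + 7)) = h^2 - h - 2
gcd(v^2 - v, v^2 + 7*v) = v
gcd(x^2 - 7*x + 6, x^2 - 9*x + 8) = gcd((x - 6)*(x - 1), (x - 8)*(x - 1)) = x - 1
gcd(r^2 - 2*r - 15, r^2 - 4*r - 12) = 1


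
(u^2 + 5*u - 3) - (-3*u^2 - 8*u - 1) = 4*u^2 + 13*u - 2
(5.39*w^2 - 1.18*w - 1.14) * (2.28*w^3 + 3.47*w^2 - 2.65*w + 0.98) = 12.2892*w^5 + 16.0129*w^4 - 20.9773*w^3 + 4.4534*w^2 + 1.8646*w - 1.1172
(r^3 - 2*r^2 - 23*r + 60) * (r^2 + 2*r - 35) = r^5 - 62*r^3 + 84*r^2 + 925*r - 2100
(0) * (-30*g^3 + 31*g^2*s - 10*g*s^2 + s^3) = 0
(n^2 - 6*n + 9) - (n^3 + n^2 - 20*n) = -n^3 + 14*n + 9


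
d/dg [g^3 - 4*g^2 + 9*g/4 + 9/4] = 3*g^2 - 8*g + 9/4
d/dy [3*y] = 3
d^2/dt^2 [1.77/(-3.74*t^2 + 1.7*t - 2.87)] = (49.516104*t^2 - 22.50732*t - 1.77*(7.48*t - 1.7)*(14.96*t - 3.4) + 37.997652)/(3.74*t^2 - 1.7*t + 2.87)^3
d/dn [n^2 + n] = 2*n + 1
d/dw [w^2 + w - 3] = 2*w + 1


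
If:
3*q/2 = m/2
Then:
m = 3*q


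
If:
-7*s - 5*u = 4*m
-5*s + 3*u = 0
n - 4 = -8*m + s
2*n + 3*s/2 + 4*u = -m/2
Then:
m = 368/835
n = 60/167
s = -96/835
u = -32/167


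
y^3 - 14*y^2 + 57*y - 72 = (y - 8)*(y - 3)^2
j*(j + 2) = j^2 + 2*j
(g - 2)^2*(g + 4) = g^3 - 12*g + 16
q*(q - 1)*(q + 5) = q^3 + 4*q^2 - 5*q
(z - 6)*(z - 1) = z^2 - 7*z + 6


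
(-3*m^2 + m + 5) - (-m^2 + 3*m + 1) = -2*m^2 - 2*m + 4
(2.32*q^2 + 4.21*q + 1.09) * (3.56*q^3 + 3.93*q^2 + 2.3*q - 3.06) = 8.2592*q^5 + 24.1052*q^4 + 25.7617*q^3 + 6.8675*q^2 - 10.3756*q - 3.3354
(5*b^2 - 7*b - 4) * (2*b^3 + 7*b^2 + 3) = 10*b^5 + 21*b^4 - 57*b^3 - 13*b^2 - 21*b - 12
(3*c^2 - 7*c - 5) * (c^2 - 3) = 3*c^4 - 7*c^3 - 14*c^2 + 21*c + 15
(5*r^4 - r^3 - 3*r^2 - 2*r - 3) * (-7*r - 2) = -35*r^5 - 3*r^4 + 23*r^3 + 20*r^2 + 25*r + 6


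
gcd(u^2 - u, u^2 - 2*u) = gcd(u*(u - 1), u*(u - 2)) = u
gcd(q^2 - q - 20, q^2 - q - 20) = q^2 - q - 20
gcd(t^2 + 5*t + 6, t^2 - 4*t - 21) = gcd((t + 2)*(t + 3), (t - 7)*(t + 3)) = t + 3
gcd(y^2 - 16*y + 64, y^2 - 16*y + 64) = y^2 - 16*y + 64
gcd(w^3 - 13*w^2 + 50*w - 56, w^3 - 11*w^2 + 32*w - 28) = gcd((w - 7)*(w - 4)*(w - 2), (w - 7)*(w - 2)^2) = w^2 - 9*w + 14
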